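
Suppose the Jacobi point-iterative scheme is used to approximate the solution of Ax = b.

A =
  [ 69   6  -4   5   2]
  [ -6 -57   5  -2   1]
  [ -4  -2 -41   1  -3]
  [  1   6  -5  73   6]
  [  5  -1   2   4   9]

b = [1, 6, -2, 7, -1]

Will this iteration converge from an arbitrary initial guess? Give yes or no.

yes

Let D = diag(69, -57, -41, 73, 9); L, U the strict triangles.
Jacobi T = -D⁻¹(L+U): T[2,3] = -(1)/(-41) = +0.0244; T[2,2] = 0.
  T[0,:] = [+0.0000 -0.0870 +0.0580 -0.0725 -0.0290]
  T[1,:] = [-0.1053 +0.0000 +0.0877 -0.0351 +0.0175]
  T[2,:] = [-0.0976 -0.0488 +0.0000 +0.0244 -0.0732]
  T[3,:] = [-0.0137 -0.0822 +0.0685 +0.0000 -0.0822]
  T[4,:] = [-0.5556 +0.1111 -0.2222 -0.4444 +0.0000]
moduli |λ_i(T)| = 0.2788, 0.2262, 0.0992, 0.0982, 0.0535.
ρ(T) = max|λ| = 0.2788; 0.2788 < 1: convergent.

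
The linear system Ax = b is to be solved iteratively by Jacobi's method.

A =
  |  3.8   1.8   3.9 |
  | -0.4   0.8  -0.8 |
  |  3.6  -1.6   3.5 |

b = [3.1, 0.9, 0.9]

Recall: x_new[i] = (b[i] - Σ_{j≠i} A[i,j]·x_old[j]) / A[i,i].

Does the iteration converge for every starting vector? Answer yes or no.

no

Let D = diag(3.8, 0.8, 3.5); L, U the strict triangles.
Jacobi: T = -D⁻¹(L+U), T[0,2] = -(3.9)/(3.8) = -1.0263; T[0,0] = 0.
  T[0,:] = [+0.0000  -0.4737  -1.0263]
  T[1,:] = [+0.5000  +0.0000  +1.0000]
  T[2,:] = [-1.0286  +0.4571  +0.0000]
|λ(T)| sorted: 1.2179, 1.0132, 0.2047.
ρ(T) = max|λ| = 1.2179; 1.2179 > 1, so it fails to converge.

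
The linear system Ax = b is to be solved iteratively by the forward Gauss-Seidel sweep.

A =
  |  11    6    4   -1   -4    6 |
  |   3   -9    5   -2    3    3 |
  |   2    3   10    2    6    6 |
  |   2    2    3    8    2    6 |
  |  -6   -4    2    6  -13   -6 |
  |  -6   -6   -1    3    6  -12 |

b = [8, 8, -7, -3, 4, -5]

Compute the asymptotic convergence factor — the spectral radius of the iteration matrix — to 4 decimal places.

Split A = D + L + U, D = diag(11, -9, 10, 8, -13, -12).
GS T = -(D+L)⁻¹U: row 0 first, T[0,2] = -(4)/(11) = -0.3636; later rows by forward substitution.
  T[0,:] = [+0.0000 -0.5455 -0.3636 +0.0909 +0.3636 -0.5455]
  T[1,:] = [+0.0000 -0.1818 +0.4343 -0.1919 +0.4545 +0.1515]
  T[2,:] = [+0.0000 +0.1636 -0.0576 -0.1606 -0.8091 -0.5364]
  T[3,:] = [+0.0000 +0.1205 +0.0039 +0.0855 -0.1511 -0.4504]
  T[4,:] = [+0.0000 +0.3885 +0.0271 +0.0318 -0.5019 -0.5468]
  T[5,:] = [+0.0000 +0.5743 -0.0160 +0.1012 -0.6304 -0.1443]
eigenvalue magnitudes: 1.3246, 0.4416, 0.4416, 0.3340, 0.0405, 0.0000.
ρ = 1.3246; 1.3246 > 1 ⇒ diverges.

1.3246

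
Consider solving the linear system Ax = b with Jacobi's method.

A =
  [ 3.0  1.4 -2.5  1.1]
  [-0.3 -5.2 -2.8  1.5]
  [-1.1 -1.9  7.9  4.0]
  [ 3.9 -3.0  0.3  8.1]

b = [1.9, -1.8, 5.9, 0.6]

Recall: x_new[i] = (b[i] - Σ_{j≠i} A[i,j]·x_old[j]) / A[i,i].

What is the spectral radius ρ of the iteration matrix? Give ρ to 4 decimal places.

Diagonal D = diag(3, -5.2, 7.9, 8.1); L, U strict lower/upper.
T_J = -D⁻¹(L+U): T[1,0] = -(-0.3)/(-5.2) = -0.0577; T[1,1] = 0.
  T[0,:] = [+0.0000, -0.4667, +0.8333, -0.3667]
  T[1,:] = [-0.0577, +0.0000, -0.5385, +0.2885]
  T[2,:] = [+0.1392, +0.2405, +0.0000, -0.5063]
  T[3,:] = [-0.4815, +0.3704, -0.0370, +0.0000]
|roots of det(T-λI)|: 0.9111, 0.6183, 0.6183, 0.1811.
spectral radius ρ = 0.9111; 0.9111 < 1 ⇒ converges.

0.9111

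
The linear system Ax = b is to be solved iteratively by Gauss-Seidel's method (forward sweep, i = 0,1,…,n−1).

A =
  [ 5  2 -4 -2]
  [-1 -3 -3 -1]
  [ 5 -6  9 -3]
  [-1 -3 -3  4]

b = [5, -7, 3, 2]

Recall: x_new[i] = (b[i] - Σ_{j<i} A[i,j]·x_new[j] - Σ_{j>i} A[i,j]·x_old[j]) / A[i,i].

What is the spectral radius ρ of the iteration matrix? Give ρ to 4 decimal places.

1.1320

Diagonal D = diag(5, -3, 9, 4); L, U strict lower/upper.
T_GS = -(D+L)⁻¹U: row 0 first, T[0,3] = -(-2)/(5) = +0.4000; later rows by forward substitution.
  T[0,:] = [+0.0000, -0.4000, +0.8000, +0.4000]
  T[1,:] = [+0.0000, +0.1333, -1.2667, -0.4667]
  T[2,:] = [+0.0000, +0.3111, -1.2889, -0.2000]
  T[3,:] = [+0.0000, +0.2333, -1.7167, -0.4000]
moduli |λ_i(T)| = 1.1320, 0.4843, 0.0608, 0.0000.
spectral radius ρ = 1.1320; 1.1320 > 1: divergent.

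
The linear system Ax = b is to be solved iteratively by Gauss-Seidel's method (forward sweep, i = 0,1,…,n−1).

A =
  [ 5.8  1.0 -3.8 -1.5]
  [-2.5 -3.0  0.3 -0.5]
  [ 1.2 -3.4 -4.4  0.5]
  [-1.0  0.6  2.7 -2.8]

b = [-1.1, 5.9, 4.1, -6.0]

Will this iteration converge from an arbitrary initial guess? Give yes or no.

Diagonal D = diag(5.8, -3, -4.4, -2.8); L, U strict lower/upper.
T_GS = -(D+L)⁻¹U: row 0 first, T[0,3] = -(-1.5)/(5.8) = +0.2586; later rows by forward substitution.
  T[0,:] = [+0.0000 -0.1724 +0.6552 +0.2586]
  T[1,:] = [+0.0000 +0.1437 -0.4460 -0.3822]
  T[2,:] = [+0.0000 -0.1580 +0.5233 +0.4795]
  T[3,:] = [+0.0000 -0.0600 +0.1751 +0.2881]
eigenvalue magnitudes: 0.8502, 0.0963, 0.0085, 0.0000.
spectral radius ρ = 0.8502; 0.8502 < 1: convergent.

yes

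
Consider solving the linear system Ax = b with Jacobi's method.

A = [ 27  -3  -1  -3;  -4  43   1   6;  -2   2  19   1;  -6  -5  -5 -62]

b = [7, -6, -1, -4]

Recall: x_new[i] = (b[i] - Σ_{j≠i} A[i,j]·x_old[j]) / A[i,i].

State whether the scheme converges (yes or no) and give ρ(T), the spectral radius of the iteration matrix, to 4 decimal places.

yes, ρ = 0.1888

Diagonal D = diag(27, 43, 19, -62); L, U strict lower/upper.
T_J = -D⁻¹(L+U): T[0,2] = -(-1)/(27) = +0.0370; T[0,0] = 0.
  T[0,:] = [+0.0000  +0.1111  +0.0370  +0.1111]
  T[1,:] = [+0.0930  +0.0000  -0.0233  -0.1395]
  T[2,:] = [+0.1053  -0.1053  +0.0000  -0.0526]
  T[3,:] = [-0.0968  -0.0806  -0.0806  +0.0000]
moduli |λ_i(T)| = 0.1888, 0.1170, 0.0763, 0.0763.
ρ = 0.1888; 0.1888 < 1: convergent.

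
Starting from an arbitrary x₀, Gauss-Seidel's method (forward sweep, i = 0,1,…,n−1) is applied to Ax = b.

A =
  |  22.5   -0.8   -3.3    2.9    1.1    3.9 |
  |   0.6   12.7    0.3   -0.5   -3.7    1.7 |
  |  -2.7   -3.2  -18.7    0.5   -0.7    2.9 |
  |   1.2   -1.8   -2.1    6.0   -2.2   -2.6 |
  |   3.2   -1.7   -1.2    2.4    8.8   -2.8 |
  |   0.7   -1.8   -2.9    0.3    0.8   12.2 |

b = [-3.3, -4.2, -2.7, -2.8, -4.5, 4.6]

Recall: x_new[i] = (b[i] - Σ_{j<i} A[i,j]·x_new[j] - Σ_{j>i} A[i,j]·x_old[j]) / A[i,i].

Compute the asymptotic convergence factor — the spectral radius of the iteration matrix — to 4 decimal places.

A = D + L + U where D = diag(22.5, 12.7, -18.7, 6, 8.8, 12.2).
T_GS = -(D+L)⁻¹U: row 0 first, T[0,4] = -(1.1)/(22.5) = -0.0489; later rows by forward substitution.
  T[0,:] = [+0.0000  +0.0356  +0.1467  -0.1289  -0.0489  -0.1733]
  T[1,:] = [+0.0000  -0.0017  -0.0306  +0.0455  +0.2936  -0.1257]
  T[2,:] = [+0.0000  -0.0048  -0.0159  +0.0376  -0.0806  +0.2016]
  T[3,:] = [+0.0000  -0.0093  -0.0441  +0.0526  +0.4363  +0.5009]
  T[4,:] = [+0.0000  -0.0114  -0.0494  +0.0464  -0.0555  +0.2478]
  T[5,:] = [+0.0000  -0.0025  -0.0124  +0.0187  +0.0199  +0.0108]
|eigenvalues of T|: 0.1960, 0.1529, 0.0779, 0.0221, 0.0029, 0.0000.
ρ(T) = max|λ| = 0.1960; 0.1960 < 1 ⇒ converges.

0.1960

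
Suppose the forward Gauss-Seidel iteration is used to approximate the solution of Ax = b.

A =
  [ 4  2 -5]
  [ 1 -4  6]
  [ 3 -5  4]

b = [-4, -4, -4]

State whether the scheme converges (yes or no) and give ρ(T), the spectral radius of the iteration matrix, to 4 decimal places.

A = D + L + U where D = diag(4, -4, 4).
Gauss-Seidel: T = -(D+L)⁻¹U, row 0 first, T[0,2] = -(-5)/(4) = +1.2500; later rows by forward substitution.
  T[0,:] = [+0.0000 -0.5000 +1.2500]
  T[1,:] = [+0.0000 -0.1250 +1.8125]
  T[2,:] = [+0.0000 +0.2188 +1.3281]
eigenvalue magnitudes: 1.5630, 0.3599, 0.0000.
ρ = 1.5630; 1.5630 > 1, so it fails to converge.

no, ρ = 1.5630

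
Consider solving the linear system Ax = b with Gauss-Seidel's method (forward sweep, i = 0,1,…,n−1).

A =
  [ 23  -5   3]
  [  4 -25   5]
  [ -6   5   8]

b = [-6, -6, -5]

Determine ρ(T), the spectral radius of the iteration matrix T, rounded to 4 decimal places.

Write A = D+L+U with D = diag(23, -25, 8).
Gauss-Seidel: T = -(D+L)⁻¹U, row 0 first, T[0,1] = -(-5)/(23) = +0.2174; later rows by forward substitution.
  T[0,:] = [+0.0000  +0.2174  -0.1304]
  T[1,:] = [+0.0000  +0.0348  +0.1791]
  T[2,:] = [+0.0000  +0.1413  -0.2098]
|λ(T)| sorted: 0.2882, 0.1132, 0.0000.
spectral radius ρ = 0.2882; 0.2882 < 1 ⇒ converges.

0.2882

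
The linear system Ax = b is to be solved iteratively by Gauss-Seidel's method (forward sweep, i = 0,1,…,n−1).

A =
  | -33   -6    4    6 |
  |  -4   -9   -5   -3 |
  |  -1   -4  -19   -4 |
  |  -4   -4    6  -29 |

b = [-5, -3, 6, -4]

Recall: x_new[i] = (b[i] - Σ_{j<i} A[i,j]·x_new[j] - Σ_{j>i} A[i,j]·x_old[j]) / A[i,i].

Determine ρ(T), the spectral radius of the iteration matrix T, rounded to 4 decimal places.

0.1696

Split A = D + L + U, D = diag(-33, -9, -19, -29).
GS T = -(D+L)⁻¹U: row 0 first, T[0,1] = -(-6)/(-33) = -0.1818; later rows by forward substitution.
  T[0,:] = [+0.0000  -0.1818  +0.1212  +0.1818]
  T[1,:] = [+0.0000  +0.0808  -0.6094  -0.4141]
  T[2,:] = [+0.0000  -0.0074  +0.1219  -0.1329]
  T[3,:] = [+0.0000  +0.0124  +0.0926  +0.0045]
|roots of det(T-λI)|: 0.1696, 0.1315, 0.1315, 0.0000.
ρ = 0.1696; 0.1696 < 1 ⇒ converges.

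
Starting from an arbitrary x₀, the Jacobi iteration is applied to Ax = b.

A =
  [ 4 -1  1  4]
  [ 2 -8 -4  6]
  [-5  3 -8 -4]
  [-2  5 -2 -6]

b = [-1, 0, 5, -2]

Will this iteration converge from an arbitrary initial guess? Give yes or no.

Split A = D + L + U, D = diag(4, -8, -8, -6).
Jacobi T = -D⁻¹(L+U): T[3,1] = -(5)/(-6) = +0.8333; T[3,3] = 0.
  T[0,:] = [+0.0000 +0.2500 -0.2500 -1.0000]
  T[1,:] = [+0.2500 +0.0000 -0.5000 +0.7500]
  T[2,:] = [-0.6250 +0.3750 +0.0000 -0.5000]
  T[3,:] = [-0.3333 +0.8333 -0.3333 +0.0000]
|eigenvalues of T|: 1.1425, 0.7696, 0.7696, 0.3060.
spectral radius ρ = 1.1425; 1.1425 > 1 ⇒ diverges.

no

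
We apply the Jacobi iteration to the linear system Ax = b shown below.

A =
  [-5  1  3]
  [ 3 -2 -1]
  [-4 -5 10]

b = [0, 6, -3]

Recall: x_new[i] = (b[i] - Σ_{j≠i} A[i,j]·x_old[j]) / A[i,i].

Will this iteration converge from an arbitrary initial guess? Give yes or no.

Write A = D+L+U with D = diag(-5, -2, 10).
Jacobi T = -D⁻¹(L+U): T[2,0] = -(-4)/(10) = +0.4000; T[2,2] = 0.
  T[0,:] = [+0.0000 +0.2000 +0.6000]
  T[1,:] = [+1.5000 +0.0000 -0.5000]
  T[2,:] = [+0.4000 +0.5000 +0.0000]
eigenvalue magnitudes: 0.8719, 0.6857, 0.6857.
ρ(T) = max|λ| = 0.8719; 0.8719 < 1, so it converges for any x₀.

yes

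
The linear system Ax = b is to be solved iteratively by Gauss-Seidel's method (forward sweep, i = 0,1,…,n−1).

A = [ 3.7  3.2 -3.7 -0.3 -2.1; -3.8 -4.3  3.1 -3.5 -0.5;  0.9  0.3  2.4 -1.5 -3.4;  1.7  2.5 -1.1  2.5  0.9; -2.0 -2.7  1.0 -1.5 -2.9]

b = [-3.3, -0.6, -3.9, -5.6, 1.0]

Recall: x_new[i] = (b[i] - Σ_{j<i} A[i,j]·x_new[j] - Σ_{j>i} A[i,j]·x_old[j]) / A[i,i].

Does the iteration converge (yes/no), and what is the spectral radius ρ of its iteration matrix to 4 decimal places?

no, ρ = 1.2330

Write A = D+L+U with D = diag(3.7, -4.3, 2.4, 2.5, -2.9).
GS T = -(D+L)⁻¹U: row 0 first, T[0,3] = -(-0.3)/(3.7) = +0.0811; later rows by forward substitution.
  T[0,:] = [+0.0000 -0.8649 +1.0000 +0.0811 +0.5676]
  T[1,:] = [+0.0000 +0.7643 -0.1628 -0.8856 -0.6179]
  T[2,:] = [+0.0000 +0.2288 -0.3547 +0.7053 +1.2811]
  T[3,:] = [+0.0000 -0.0755 -0.6733 +1.1408 +0.4356]
  T[4,:] = [+0.0000 +0.0028 -0.3121 +0.4217 +0.4003]
|λ(T)| sorted: 1.2330, 0.7128, 0.7128, 0.1544, 0.0000.
spectral radius ρ = 1.2330; 1.2330 > 1: divergent.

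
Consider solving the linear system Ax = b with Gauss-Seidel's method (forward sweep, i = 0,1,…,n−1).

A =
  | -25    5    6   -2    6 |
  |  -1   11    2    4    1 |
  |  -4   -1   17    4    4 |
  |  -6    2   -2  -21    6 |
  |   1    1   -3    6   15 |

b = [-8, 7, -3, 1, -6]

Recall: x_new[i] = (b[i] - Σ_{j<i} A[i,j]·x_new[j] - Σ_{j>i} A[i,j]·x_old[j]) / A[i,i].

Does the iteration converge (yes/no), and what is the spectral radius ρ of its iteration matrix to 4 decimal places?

yes, ρ = 0.2136

Split A = D + L + U, D = diag(-25, 11, 17, -21, 15).
Gauss-Seidel: T = -(D+L)⁻¹U, row 0 first, T[0,4] = -(6)/(-25) = +0.2400; later rows by forward substitution.
  T[0,:] = [+0.0000, +0.2000, +0.2400, -0.0800, +0.2400]
  T[1,:] = [+0.0000, +0.0182, -0.1600, -0.3709, -0.0691]
  T[2,:] = [+0.0000, +0.0481, +0.0471, -0.2759, -0.1829]
  T[3,:] = [+0.0000, -0.0600, -0.0883, +0.0138, +0.2280]
  T[4,:] = [+0.0000, +0.0191, +0.0394, -0.0307, -0.1392]
|eigenvalues of T|: 0.2136, 0.1132, 0.1132, 0.0595, 0.0000.
ρ(T) = max|λ| = 0.2136; 0.2136 < 1 ⇒ converges.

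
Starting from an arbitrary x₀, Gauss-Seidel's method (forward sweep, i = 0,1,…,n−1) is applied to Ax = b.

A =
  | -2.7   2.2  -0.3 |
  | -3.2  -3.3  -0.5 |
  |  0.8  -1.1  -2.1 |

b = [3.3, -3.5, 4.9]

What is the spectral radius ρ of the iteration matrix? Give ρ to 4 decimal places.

Split A = D + L + U, D = diag(-2.7, -3.3, -2.1).
GS T = -(D+L)⁻¹U: row 0 first, T[0,1] = -(2.2)/(-2.7) = +0.8148; later rows by forward substitution.
  T[0,:] = [+0.0000  +0.8148  -0.1111]
  T[1,:] = [+0.0000  -0.7901  -0.0438]
  T[2,:] = [+0.0000  +0.7243  -0.0194]
|eigenvalues of T|: 0.7465, 0.0630, 0.0000.
ρ(T) = max|λ| = 0.7465; 0.7465 < 1 ⇒ converges.

0.7465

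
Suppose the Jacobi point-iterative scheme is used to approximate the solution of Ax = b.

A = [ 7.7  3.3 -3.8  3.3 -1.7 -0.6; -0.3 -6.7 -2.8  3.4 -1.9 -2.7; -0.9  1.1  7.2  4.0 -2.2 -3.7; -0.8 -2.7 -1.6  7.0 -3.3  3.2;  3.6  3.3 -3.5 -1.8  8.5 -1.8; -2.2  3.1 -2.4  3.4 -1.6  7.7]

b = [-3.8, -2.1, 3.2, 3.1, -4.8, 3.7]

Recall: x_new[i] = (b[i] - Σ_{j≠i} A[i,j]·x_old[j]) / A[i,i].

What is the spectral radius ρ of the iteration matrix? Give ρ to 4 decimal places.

1.1496

Write A = D+L+U with D = diag(7.7, -6.7, 7.2, 7, 8.5, 7.7).
Jacobi T = -D⁻¹(L+U): T[0,3] = -(3.3)/(7.7) = -0.4286; T[0,0] = 0.
  T[0,:] = [+0.0000 -0.4286 +0.4935 -0.4286 +0.2208 +0.0779]
  T[1,:] = [-0.0448 +0.0000 -0.4179 +0.5075 -0.2836 -0.4030]
  T[2,:] = [+0.1250 -0.1528 +0.0000 -0.5556 +0.3056 +0.5139]
  T[3,:] = [+0.1143 +0.3857 +0.2286 +0.0000 +0.4714 -0.4571]
  T[4,:] = [-0.4235 -0.3882 +0.4118 +0.2118 +0.0000 +0.2118]
  T[5,:] = [+0.2857 -0.4026 +0.3117 -0.4416 +0.2078 +0.0000]
eigenvalue magnitudes: 1.1496, 0.6917, 0.3610, 0.3610, 0.3304, 0.2611.
ρ(T) = max|λ| = 1.1496; 1.1496 > 1: divergent.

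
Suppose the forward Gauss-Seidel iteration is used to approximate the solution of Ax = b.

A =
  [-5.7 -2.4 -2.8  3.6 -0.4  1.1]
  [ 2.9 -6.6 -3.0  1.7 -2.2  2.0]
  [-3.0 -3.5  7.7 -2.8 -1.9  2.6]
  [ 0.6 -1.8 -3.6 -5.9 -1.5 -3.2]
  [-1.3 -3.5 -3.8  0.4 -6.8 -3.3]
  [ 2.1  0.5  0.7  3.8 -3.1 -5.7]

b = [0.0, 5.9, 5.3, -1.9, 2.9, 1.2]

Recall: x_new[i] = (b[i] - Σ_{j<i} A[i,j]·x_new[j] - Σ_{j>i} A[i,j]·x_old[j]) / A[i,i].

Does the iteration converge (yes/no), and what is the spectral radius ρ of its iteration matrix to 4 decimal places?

no, ρ = 1.2613

Split A = D + L + U, D = diag(-5.7, -6.6, 7.7, -5.9, -6.8, -5.7).
T_GS = -(D+L)⁻¹U: row 0 first, T[0,1] = -(-2.4)/(-5.7) = -0.4211; later rows by forward substitution.
  T[0,:] = [+0.0000 -0.4211 -0.4912 +0.6316 -0.0702 +0.1930]
  T[1,:] = [+0.0000 -0.1850 -0.6704 +0.5351 -0.3642 +0.3878]
  T[2,:] = [+0.0000 -0.2481 -0.4961 +0.8529 +0.0539 -0.0862]
  T[3,:] = [+0.0000 +0.1650 +0.4573 -0.6194 -0.1831 -0.5885]
  T[4,:] = [+0.0000 +0.3241 +0.7431 -0.9092 +0.1600 -0.7083]
  T[5,:] = [+0.0000 -0.2681 -0.4000 +0.4659 -0.2603 +0.0874]
moduli |λ_i(T)| = 1.2613, 0.3830, 0.2806, 0.2806, 0.0832, 0.0000.
ρ = 1.2613; 1.2613 > 1 ⇒ diverges.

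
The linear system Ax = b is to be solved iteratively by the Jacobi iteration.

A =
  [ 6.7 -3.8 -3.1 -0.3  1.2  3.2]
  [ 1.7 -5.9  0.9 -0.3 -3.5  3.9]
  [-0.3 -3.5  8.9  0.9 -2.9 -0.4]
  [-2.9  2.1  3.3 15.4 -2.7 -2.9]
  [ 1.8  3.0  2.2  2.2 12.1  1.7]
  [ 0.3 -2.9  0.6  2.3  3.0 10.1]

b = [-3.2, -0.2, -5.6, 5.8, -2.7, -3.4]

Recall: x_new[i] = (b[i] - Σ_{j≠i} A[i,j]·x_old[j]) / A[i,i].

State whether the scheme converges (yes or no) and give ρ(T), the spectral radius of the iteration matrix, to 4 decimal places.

yes, ρ = 0.8724

Diagonal D = diag(6.7, -5.9, 8.9, 15.4, 12.1, 10.1); L, U strict lower/upper.
Jacobi T = -D⁻¹(L+U): T[4,5] = -(1.7)/(12.1) = -0.1405; T[4,4] = 0.
  T[0,:] = [+0.0000, +0.5672, +0.4627, +0.0448, -0.1791, -0.4776]
  T[1,:] = [+0.2881, +0.0000, +0.1525, -0.0508, -0.5932, +0.6610]
  T[2,:] = [+0.0337, +0.3933, +0.0000, -0.1011, +0.3258, +0.0449]
  T[3,:] = [+0.1883, -0.1364, -0.2143, +0.0000, +0.1753, +0.1883]
  T[4,:] = [-0.1488, -0.2479, -0.1818, -0.1818, +0.0000, -0.1405]
  T[5,:] = [-0.0297, +0.2871, -0.0594, -0.2277, -0.2970, +0.0000]
eigenvalue magnitudes: 0.8724, 0.6257, 0.4069, 0.4069, 0.1913, 0.1913.
ρ(T) = max|λ| = 0.8724; 0.8724 < 1 ⇒ converges.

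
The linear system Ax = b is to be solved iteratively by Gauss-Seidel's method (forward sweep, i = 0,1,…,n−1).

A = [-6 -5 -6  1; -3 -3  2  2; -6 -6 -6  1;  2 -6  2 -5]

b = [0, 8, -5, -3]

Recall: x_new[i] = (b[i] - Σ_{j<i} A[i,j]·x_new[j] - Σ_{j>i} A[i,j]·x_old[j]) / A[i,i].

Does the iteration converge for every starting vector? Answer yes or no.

no

Let D = diag(-6, -3, -6, -5); L, U the strict triangles.
GS T = -(D+L)⁻¹U: row 0 first, T[0,2] = -(-6)/(-6) = -1.0000; later rows by forward substitution.
  T[0,:] = [+0.0000  -0.8333  -1.0000  +0.1667]
  T[1,:] = [+0.0000  +0.8333  +1.6667  +0.5000]
  T[2,:] = [+0.0000  -0.0000  -0.6667  -0.5000]
  T[3,:] = [+0.0000  -1.3333  -2.6667  -0.7333]
moduli |λ_i(T)| = 1.4873, 0.8928, 0.0279, 0.0000.
spectral radius ρ = 1.4873; 1.4873 > 1, so it fails to converge.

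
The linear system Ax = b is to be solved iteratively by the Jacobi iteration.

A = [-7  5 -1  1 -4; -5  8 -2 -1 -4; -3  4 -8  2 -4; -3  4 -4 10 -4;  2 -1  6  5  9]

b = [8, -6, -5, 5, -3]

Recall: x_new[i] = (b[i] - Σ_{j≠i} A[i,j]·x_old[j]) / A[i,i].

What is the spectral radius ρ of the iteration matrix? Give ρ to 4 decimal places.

A = D + L + U where D = diag(-7, 8, -8, 10, 9).
Jacobi T = -D⁻¹(L+U): T[2,4] = -(-4)/(-8) = -0.5000; T[2,2] = 0.
  T[0,:] = [+0.0000, +0.7143, -0.1429, +0.1429, -0.5714]
  T[1,:] = [+0.6250, +0.0000, +0.2500, +0.1250, +0.5000]
  T[2,:] = [-0.3750, +0.5000, +0.0000, +0.2500, -0.5000]
  T[3,:] = [+0.3000, -0.4000, +0.4000, +0.0000, +0.4000]
  T[4,:] = [-0.2222, +0.1111, -0.6667, -0.5556, +0.0000]
moduli |λ_i(T)| = 1.1425, 0.6811, 0.4019, 0.2425, 0.1831.
spectral radius ρ = 1.1425; 1.1425 > 1: divergent.

1.1425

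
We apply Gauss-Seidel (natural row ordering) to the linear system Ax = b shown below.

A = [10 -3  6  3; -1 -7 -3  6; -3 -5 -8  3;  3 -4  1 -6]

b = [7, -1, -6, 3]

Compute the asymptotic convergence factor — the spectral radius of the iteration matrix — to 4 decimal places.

0.9298

Let D = diag(10, -7, -8, -6); L, U the strict triangles.
T_GS = -(D+L)⁻¹U: row 0 first, T[0,3] = -(3)/(10) = -0.3000; later rows by forward substitution.
  T[0,:] = [+0.0000 +0.3000 -0.6000 -0.3000]
  T[1,:] = [+0.0000 -0.0429 -0.3429 +0.9000]
  T[2,:] = [+0.0000 -0.0857 +0.4393 -0.0750]
  T[3,:] = [+0.0000 +0.1643 +0.0018 -0.7625]
moduli |λ_i(T)| = 0.9298, 0.5132, 0.0505, 0.0000.
ρ = 0.9298; 0.9298 < 1 ⇒ converges.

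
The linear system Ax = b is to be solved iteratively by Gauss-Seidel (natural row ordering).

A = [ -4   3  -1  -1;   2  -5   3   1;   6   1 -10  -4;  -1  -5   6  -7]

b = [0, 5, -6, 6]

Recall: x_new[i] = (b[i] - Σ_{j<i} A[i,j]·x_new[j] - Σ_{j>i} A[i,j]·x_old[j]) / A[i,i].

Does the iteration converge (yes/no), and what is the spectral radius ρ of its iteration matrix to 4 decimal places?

yes, ρ = 0.9193

Split A = D + L + U, D = diag(-4, -5, -10, -7).
Gauss-Seidel: T = -(D+L)⁻¹U, row 0 first, T[0,1] = -(3)/(-4) = +0.7500; later rows by forward substitution.
  T[0,:] = [+0.0000 +0.7500 -0.2500 -0.2500]
  T[1,:] = [+0.0000 +0.3000 +0.5000 +0.1000]
  T[2,:] = [+0.0000 +0.4800 -0.1000 -0.5400]
  T[3,:] = [+0.0000 +0.0900 -0.4071 -0.4986]
eigenvalue magnitudes: 0.9193, 0.6629, 0.0422, 0.0000.
ρ = 0.9193; 0.9193 < 1 ⇒ converges.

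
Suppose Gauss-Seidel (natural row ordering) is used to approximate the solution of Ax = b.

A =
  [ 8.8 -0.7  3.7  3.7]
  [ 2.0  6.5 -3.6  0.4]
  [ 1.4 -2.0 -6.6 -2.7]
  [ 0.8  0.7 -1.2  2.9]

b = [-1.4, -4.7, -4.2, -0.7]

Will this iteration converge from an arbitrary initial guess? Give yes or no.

Let D = diag(8.8, 6.5, -6.6, 2.9); L, U the strict triangles.
GS T = -(D+L)⁻¹U: row 0 first, T[0,3] = -(3.7)/(8.8) = -0.4205; later rows by forward substitution.
  T[0,:] = [+0.0000  +0.0795  -0.4205  -0.4205]
  T[1,:] = [+0.0000  -0.0245  +0.6832  +0.0678]
  T[2,:] = [+0.0000  +0.0243  -0.2962  -0.5188]
  T[3,:] = [+0.0000  -0.0060  -0.1715  -0.1151]
|eigenvalues of T|: 0.5328, 0.1566, 0.0596, 0.0000.
ρ = 0.5328; 0.5328 < 1 ⇒ converges.

yes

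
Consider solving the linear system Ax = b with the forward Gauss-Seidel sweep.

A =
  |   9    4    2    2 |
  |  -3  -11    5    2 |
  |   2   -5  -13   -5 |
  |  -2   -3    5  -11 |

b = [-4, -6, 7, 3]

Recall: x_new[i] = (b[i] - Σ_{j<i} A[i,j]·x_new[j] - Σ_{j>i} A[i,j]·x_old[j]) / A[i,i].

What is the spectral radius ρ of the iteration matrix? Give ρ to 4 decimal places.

Let D = diag(9, -11, -13, -11); L, U the strict triangles.
T_GS = -(D+L)⁻¹U: row 0 first, T[0,1] = -(4)/(9) = -0.4444; later rows by forward substitution.
  T[0,:] = [+0.0000, -0.4444, -0.2222, -0.2222]
  T[1,:] = [+0.0000, +0.1212, +0.5152, +0.2424]
  T[2,:] = [+0.0000, -0.1150, -0.2323, -0.5120]
  T[3,:] = [+0.0000, -0.0045, -0.2057, -0.2585]
|roots of det(T-λI)|: 0.5107, 0.1663, 0.1663, 0.0000.
ρ(T) = max|λ| = 0.5107; 0.5107 < 1: convergent.

0.5107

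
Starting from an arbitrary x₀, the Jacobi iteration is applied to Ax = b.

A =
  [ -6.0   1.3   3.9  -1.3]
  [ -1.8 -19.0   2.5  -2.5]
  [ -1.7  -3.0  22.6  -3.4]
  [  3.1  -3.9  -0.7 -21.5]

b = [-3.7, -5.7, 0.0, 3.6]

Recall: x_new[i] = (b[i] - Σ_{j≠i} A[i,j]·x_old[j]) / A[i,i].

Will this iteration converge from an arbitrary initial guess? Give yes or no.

Diagonal D = diag(-6, -19, 22.6, -21.5); L, U strict lower/upper.
Jacobi T = -D⁻¹(L+U): T[1,3] = -(-2.5)/(-19) = -0.1316; T[1,1] = 0.
  T[0,:] = [+0.0000, +0.2167, +0.6500, -0.2167]
  T[1,:] = [-0.0947, +0.0000, +0.1316, -0.1316]
  T[2,:] = [+0.0752, +0.1327, +0.0000, +0.1504]
  T[3,:] = [+0.1442, -0.1814, -0.0326, +0.0000]
eigenvalue magnitudes: 0.2233, 0.1755, 0.0890, 0.0890.
spectral radius ρ = 0.2233; 0.2233 < 1, so it converges for any x₀.

yes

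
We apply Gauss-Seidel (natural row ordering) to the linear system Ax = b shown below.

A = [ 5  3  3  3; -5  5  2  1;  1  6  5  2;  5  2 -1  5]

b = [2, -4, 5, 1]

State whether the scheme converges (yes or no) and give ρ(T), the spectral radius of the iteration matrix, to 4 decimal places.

Split A = D + L + U, D = diag(5, 5, 5, 5).
T_GS = -(D+L)⁻¹U: row 0 first, T[0,2] = -(3)/(5) = -0.6000; later rows by forward substitution.
  T[0,:] = [+0.0000, -0.6000, -0.6000, -0.6000]
  T[1,:] = [+0.0000, -0.6000, -1.0000, -0.8000]
  T[2,:] = [+0.0000, +0.8400, +1.3200, +0.6800]
  T[3,:] = [+0.0000, +1.0080, +1.2640, +1.0560]
|eigenvalues of T|: 1.2225, 0.2802, 0.2802, 0.0000.
ρ(T) = max|λ| = 1.2225; 1.2225 > 1: divergent.

no, ρ = 1.2225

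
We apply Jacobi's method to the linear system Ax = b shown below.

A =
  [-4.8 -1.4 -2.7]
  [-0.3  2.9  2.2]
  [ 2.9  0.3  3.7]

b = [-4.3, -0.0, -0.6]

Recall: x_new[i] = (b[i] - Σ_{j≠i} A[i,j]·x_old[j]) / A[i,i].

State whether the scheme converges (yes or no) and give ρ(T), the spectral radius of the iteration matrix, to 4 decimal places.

Diagonal D = diag(-4.8, 2.9, 3.7); L, U strict lower/upper.
T_J = -D⁻¹(L+U): T[2,0] = -(2.9)/(3.7) = -0.7838; T[2,2] = 0.
  T[0,:] = [+0.0000, -0.2917, -0.5625]
  T[1,:] = [+0.1034, +0.0000, -0.7586]
  T[2,:] = [-0.7838, -0.0811, +0.0000]
moduli |λ_i(T)| = 0.8229, 0.4528, 0.4528.
ρ = 0.8229; 0.8229 < 1 ⇒ converges.

yes, ρ = 0.8229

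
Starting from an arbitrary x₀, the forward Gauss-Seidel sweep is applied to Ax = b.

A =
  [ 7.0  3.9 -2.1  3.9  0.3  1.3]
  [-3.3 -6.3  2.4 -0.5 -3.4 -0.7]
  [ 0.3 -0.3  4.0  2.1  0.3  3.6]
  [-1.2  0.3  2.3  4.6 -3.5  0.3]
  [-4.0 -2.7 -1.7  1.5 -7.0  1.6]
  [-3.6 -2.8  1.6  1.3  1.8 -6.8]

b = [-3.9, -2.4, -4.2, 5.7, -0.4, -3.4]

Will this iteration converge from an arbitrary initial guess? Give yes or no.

A = D + L + U where D = diag(7, -6.3, 4, 4.6, -7, -6.8).
GS T = -(D+L)⁻¹U: row 0 first, T[0,5] = -(1.3)/(7) = -0.1857; later rows by forward substitution.
  T[0,:] = [+0.0000 -0.5571 +0.3000 -0.5571 -0.0429 -0.1857]
  T[1,:] = [+0.0000 +0.2918 +0.2238 +0.2125 -0.5172 -0.0138]
  T[2,:] = [+0.0000 +0.0637 -0.0057 -0.4673 -0.1106 -0.8871]
  T[3,:] = [+0.0000 -0.1962 +0.0665 +0.0744 +0.8387 +0.3308]
  T[4,:] = [+0.0000 +0.1483 -0.2421 +0.3658 +0.4306 +0.6264]
  T[5,:] = [+0.0000 +0.1915 -0.3037 +0.2086 +0.4840 +0.1243]
eigenvalue magnitudes: 1.3278, 0.4445, 0.2732, 0.2522, 0.2522, 0.0000.
spectral radius ρ = 1.3278; 1.3278 > 1: divergent.

no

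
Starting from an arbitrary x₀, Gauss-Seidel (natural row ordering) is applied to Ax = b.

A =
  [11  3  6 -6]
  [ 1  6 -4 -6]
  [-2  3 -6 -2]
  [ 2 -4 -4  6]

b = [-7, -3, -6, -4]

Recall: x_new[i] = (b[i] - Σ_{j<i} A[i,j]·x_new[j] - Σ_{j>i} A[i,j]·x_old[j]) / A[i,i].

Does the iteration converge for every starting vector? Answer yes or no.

A = D + L + U where D = diag(11, 6, -6, 6).
GS T = -(D+L)⁻¹U: row 0 first, T[0,1] = -(3)/(11) = -0.2727; later rows by forward substitution.
  T[0,:] = [+0.0000  -0.2727  -0.5455  +0.5455]
  T[1,:] = [+0.0000  +0.0455  +0.7576  +0.9091]
  T[2,:] = [+0.0000  +0.1136  +0.5606  -0.0606]
  T[3,:] = [+0.0000  +0.1970  +1.0606  +0.3838]
moduli |λ_i(T)| = 0.9016, 0.2002, 0.1119, 0.0000.
spectral radius ρ = 0.9016; 0.9016 < 1, so it converges for any x₀.

yes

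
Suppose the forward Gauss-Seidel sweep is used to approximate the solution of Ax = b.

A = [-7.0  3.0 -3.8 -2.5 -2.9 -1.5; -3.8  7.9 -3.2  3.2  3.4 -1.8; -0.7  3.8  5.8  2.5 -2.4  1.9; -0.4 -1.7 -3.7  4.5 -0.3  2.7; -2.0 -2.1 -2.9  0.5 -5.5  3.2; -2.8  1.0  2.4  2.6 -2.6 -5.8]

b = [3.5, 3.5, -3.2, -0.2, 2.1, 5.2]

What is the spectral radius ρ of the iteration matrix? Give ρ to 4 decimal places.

A = D + L + U where D = diag(-7, 7.9, 5.8, 4.5, -5.5, -5.8).
Gauss-Seidel: T = -(D+L)⁻¹U, row 0 first, T[0,3] = -(-2.5)/(-7) = -0.3571; later rows by forward substitution.
  T[0,:] = [+0.0000  +0.4286  -0.5429  -0.3571  -0.4143  -0.2143]
  T[1,:] = [+0.0000  +0.2061  +0.1439  -0.5769  -0.6297  +0.1248]
  T[2,:] = [+0.0000  -0.0833  -0.1598  -0.0962  +0.7763  -0.4352]
  T[3,:] = [+0.0000  +0.0475  -0.1253  -0.3288  +0.4303  -0.9297]
  T[4,:] = [+0.0000  -0.1863  +0.2153  +0.3710  +0.0208  +0.7570]
  T[5,:] = [+0.0000  -0.1011  +0.0681  -0.2805  +0.5962  -0.8113]
|λ(T)| sorted: 1.5759, 0.6552, 0.2918, 0.0850, 0.0547, 0.0000.
ρ = 1.5759; 1.5759 > 1, so it fails to converge.

1.5759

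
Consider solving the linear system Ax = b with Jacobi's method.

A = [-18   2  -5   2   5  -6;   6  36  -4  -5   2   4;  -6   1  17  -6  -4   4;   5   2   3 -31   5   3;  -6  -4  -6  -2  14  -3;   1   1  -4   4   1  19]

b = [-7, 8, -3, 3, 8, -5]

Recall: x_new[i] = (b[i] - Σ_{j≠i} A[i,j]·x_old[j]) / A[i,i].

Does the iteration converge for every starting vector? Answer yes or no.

Write A = D+L+U with D = diag(-18, 36, 17, -31, 14, 19).
Jacobi: T = -D⁻¹(L+U), T[3,2] = -(3)/(-31) = +0.0968; T[3,3] = 0.
  T[0,:] = [+0.0000  +0.1111  -0.2778  +0.1111  +0.2778  -0.3333]
  T[1,:] = [-0.1667  +0.0000  +0.1111  +0.1389  -0.0556  -0.1111]
  T[2,:] = [+0.3529  -0.0588  +0.0000  +0.3529  +0.2353  -0.2353]
  T[3,:] = [+0.1613  +0.0645  +0.0968  +0.0000  +0.1613  +0.0968]
  T[4,:] = [+0.4286  +0.2857  +0.4286  +0.1429  +0.0000  +0.2143]
  T[5,:] = [-0.0526  -0.0526  +0.2105  -0.2105  -0.0526  +0.0000]
|λ(T)| sorted: 0.5612, 0.3597, 0.2972, 0.2972, 0.2395, 0.2395.
spectral radius ρ = 0.5612; 0.5612 < 1 ⇒ converges.

yes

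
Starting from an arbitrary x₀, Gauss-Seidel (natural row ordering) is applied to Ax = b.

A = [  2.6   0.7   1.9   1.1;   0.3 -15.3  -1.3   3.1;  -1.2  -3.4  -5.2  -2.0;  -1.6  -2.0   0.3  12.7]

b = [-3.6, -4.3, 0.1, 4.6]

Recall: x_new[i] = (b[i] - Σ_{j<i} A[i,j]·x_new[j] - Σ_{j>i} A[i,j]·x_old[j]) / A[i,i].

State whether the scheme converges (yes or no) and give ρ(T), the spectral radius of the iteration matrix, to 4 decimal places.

Diagonal D = diag(2.6, -15.3, -5.2, 12.7); L, U strict lower/upper.
T_GS = -(D+L)⁻¹U: row 0 first, T[0,3] = -(1.1)/(2.6) = -0.4231; later rows by forward substitution.
  T[0,:] = [+0.0000, -0.2692, -0.7308, -0.4231]
  T[1,:] = [+0.0000, -0.0053, -0.0993, +0.1943]
  T[2,:] = [+0.0000, +0.0656, +0.2336, -0.4140]
  T[3,:] = [+0.0000, -0.0363, -0.1132, -0.0129]
|λ(T)| sorted: 0.3213, 0.1321, 0.0261, 0.0000.
ρ(T) = max|λ| = 0.3213; 0.3213 < 1, so it converges for any x₀.

yes, ρ = 0.3213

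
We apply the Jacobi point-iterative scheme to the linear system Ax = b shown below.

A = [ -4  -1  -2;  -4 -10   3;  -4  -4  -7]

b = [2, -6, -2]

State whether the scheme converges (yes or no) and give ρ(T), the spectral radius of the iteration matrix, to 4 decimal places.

yes, ρ = 0.5808

Write A = D+L+U with D = diag(-4, -10, -7).
Jacobi T = -D⁻¹(L+U): T[0,1] = -(-1)/(-4) = -0.2500; T[0,0] = 0.
  T[0,:] = [+0.0000  -0.2500  -0.5000]
  T[1,:] = [-0.4000  +0.0000  +0.3000]
  T[2,:] = [-0.5714  -0.5714  +0.0000]
moduli |λ_i(T)| = 0.5808, 0.3507, 0.3507.
ρ(T) = max|λ| = 0.5808; 0.5808 < 1, so it converges for any x₀.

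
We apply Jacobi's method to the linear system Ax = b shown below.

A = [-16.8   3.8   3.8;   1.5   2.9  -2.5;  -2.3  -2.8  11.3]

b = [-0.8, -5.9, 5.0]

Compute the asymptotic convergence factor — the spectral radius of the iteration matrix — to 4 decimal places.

0.4107

A = D + L + U where D = diag(-16.8, 2.9, 11.3).
Jacobi T = -D⁻¹(L+U): T[0,2] = -(3.8)/(-16.8) = +0.2262; T[0,0] = 0.
  T[0,:] = [+0.0000, +0.2262, +0.2262]
  T[1,:] = [-0.5172, +0.0000, +0.8621]
  T[2,:] = [+0.2035, +0.2478, +0.0000]
|λ(T)| sorted: 0.4107, 0.3324, 0.0784.
ρ = 0.4107; 0.4107 < 1: convergent.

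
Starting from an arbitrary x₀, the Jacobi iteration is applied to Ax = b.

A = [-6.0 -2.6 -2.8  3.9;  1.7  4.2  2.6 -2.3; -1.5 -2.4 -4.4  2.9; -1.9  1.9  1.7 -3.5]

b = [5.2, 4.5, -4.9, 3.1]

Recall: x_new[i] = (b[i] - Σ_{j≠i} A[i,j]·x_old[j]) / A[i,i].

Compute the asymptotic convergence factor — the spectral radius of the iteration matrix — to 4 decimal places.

Let D = diag(-6, 4.2, -4.4, -3.5); L, U the strict triangles.
T_J = -D⁻¹(L+U): T[2,1] = -(-2.4)/(-4.4) = -0.5455; T[2,2] = 0.
  T[0,:] = [+0.0000, -0.4333, -0.4667, +0.6500]
  T[1,:] = [-0.4048, +0.0000, -0.6190, +0.5476]
  T[2,:] = [-0.3409, -0.5455, +0.0000, +0.6591]
  T[3,:] = [-0.5429, +0.5429, +0.4857, +0.0000]
|eigenvalues of T|: 1.1974, 0.5695, 0.3734, 0.3734.
ρ(T) = max|λ| = 1.1974; 1.1974 > 1 ⇒ diverges.

1.1974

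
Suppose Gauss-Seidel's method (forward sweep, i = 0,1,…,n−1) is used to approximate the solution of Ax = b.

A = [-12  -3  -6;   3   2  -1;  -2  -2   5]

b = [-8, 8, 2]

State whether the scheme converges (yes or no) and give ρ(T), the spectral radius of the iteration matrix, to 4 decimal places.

Split A = D + L + U, D = diag(-12, 2, 5).
T_GS = -(D+L)⁻¹U: row 0 first, T[0,1] = -(-3)/(-12) = -0.2500; later rows by forward substitution.
  T[0,:] = [+0.0000 -0.2500 -0.5000]
  T[1,:] = [+0.0000 +0.3750 +1.2500]
  T[2,:] = [+0.0000 +0.0500 +0.3000]
|λ(T)| sorted: 0.5903, 0.0847, 0.0000.
ρ = 0.5903; 0.5903 < 1, so it converges for any x₀.

yes, ρ = 0.5903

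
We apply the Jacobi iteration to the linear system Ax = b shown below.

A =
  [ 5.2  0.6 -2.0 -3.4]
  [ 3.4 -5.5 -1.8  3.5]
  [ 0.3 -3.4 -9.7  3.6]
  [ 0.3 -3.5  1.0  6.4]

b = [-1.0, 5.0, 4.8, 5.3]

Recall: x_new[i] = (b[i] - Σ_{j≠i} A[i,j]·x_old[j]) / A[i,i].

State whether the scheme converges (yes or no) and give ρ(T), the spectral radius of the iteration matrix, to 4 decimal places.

Let D = diag(5.2, -5.5, -9.7, 6.4); L, U the strict triangles.
Jacobi T = -D⁻¹(L+U): T[0,1] = -(0.6)/(5.2) = -0.1154; T[0,0] = 0.
  T[0,:] = [+0.0000  -0.1154  +0.3846  +0.6538]
  T[1,:] = [+0.6182  +0.0000  -0.3273  +0.6364]
  T[2,:] = [+0.0309  -0.3505  +0.0000  +0.3711]
  T[3,:] = [-0.0469  +0.5469  -0.1562  +0.0000]
|eigenvalues of T|: 0.7518, 0.5798, 0.3883, 0.3883.
spectral radius ρ = 0.7518; 0.7518 < 1: convergent.

yes, ρ = 0.7518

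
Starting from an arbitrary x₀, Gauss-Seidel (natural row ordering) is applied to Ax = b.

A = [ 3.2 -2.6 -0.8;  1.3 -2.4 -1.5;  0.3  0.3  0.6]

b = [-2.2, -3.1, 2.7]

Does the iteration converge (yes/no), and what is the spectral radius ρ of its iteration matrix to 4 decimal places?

Diagonal D = diag(3.2, -2.4, 0.6); L, U strict lower/upper.
Gauss-Seidel: T = -(D+L)⁻¹U, row 0 first, T[0,1] = -(-2.6)/(3.2) = +0.8125; later rows by forward substitution.
  T[0,:] = [+0.0000, +0.8125, +0.2500]
  T[1,:] = [+0.0000, +0.4401, -0.4896]
  T[2,:] = [+0.0000, -0.6263, +0.1198]
eigenvalue magnitudes: 0.8564, 0.2965, 0.0000.
ρ(T) = max|λ| = 0.8564; 0.8564 < 1, so it converges for any x₀.

yes, ρ = 0.8564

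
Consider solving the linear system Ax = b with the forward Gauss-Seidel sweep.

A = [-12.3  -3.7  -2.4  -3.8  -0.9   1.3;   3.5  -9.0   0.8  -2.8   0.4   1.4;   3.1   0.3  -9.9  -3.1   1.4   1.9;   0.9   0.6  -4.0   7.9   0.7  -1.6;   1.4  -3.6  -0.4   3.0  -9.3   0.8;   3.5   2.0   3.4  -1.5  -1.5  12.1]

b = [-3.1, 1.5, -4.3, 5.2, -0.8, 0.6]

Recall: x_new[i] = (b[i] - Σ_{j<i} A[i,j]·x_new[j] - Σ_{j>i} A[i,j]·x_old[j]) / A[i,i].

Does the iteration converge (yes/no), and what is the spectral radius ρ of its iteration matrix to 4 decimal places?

yes, ρ = 0.5443

A = D + L + U where D = diag(-12.3, -9, -9.9, 7.9, -9.3, 12.1).
T_GS = -(D+L)⁻¹U: row 0 first, T[0,1] = -(-3.7)/(-12.3) = -0.3008; later rows by forward substitution.
  T[0,:] = [+0.0000  -0.3008  -0.1951  -0.3089  -0.0732  +0.1057]
  T[1,:] = [+0.0000  -0.1170  +0.0130  -0.4313  +0.0160  +0.1967]
  T[2,:] = [+0.0000  -0.0977  -0.0607  -0.4229  +0.1190  +0.2310]
  T[3,:] = [+0.0000  -0.0063  -0.0095  -0.1462  -0.0212  +0.2925]
  T[4,:] = [+0.0000  +0.0022  -0.0349  +0.0915  -0.0292  +0.1102]
  T[5,:] = [+0.0000  +0.1333  +0.0658  +0.2727  -0.0212  -0.0781]
eigenvalue magnitudes: 0.5443, 0.1177, 0.1177, 0.0618, 0.0396, 0.0000.
ρ(T) = max|λ| = 0.5443; 0.5443 < 1 ⇒ converges.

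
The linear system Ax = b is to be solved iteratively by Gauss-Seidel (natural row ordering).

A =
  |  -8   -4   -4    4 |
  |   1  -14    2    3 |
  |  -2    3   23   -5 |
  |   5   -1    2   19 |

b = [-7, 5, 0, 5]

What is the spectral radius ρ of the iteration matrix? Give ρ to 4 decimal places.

Diagonal D = diag(-8, -14, 23, 19); L, U strict lower/upper.
T_GS = -(D+L)⁻¹U: row 0 first, T[0,2] = -(-4)/(-8) = -0.5000; later rows by forward substitution.
  T[0,:] = [+0.0000 -0.5000 -0.5000 +0.5000]
  T[1,:] = [+0.0000 -0.0357 +0.1071 +0.2500]
  T[2,:] = [+0.0000 -0.0388 -0.0575 +0.2283]
  T[3,:] = [+0.0000 +0.1338 +0.1433 -0.1424]
|eigenvalues of T|: 0.3379, 0.1724, 0.0701, 0.0000.
ρ = 0.3379; 0.3379 < 1 ⇒ converges.

0.3379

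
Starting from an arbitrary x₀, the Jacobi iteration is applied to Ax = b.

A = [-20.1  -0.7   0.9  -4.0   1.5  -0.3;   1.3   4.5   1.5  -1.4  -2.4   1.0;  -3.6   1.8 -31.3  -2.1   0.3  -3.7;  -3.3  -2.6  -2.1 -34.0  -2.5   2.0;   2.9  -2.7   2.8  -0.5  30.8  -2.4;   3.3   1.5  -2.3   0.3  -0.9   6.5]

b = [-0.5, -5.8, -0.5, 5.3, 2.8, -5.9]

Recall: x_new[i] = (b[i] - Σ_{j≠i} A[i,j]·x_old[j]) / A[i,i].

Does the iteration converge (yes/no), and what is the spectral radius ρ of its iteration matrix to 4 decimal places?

yes, ρ = 0.4069

Write A = D+L+U with D = diag(-20.1, 4.5, -31.3, -34, 30.8, 6.5).
Jacobi T = -D⁻¹(L+U): T[5,1] = -(1.5)/(6.5) = -0.2308; T[5,5] = 0.
  T[0,:] = [+0.0000 -0.0348 +0.0448 -0.1990 +0.0746 -0.0149]
  T[1,:] = [-0.2889 +0.0000 -0.3333 +0.3111 +0.5333 -0.2222]
  T[2,:] = [-0.1150 +0.0575 +0.0000 -0.0671 +0.0096 -0.1182]
  T[3,:] = [-0.0971 -0.0765 -0.0618 +0.0000 -0.0735 +0.0588]
  T[4,:] = [-0.0942 +0.0877 -0.0909 +0.0162 +0.0000 +0.0779]
  T[5,:] = [-0.5077 -0.2308 +0.3538 -0.0462 +0.1385 +0.0000]
eigenvalue magnitudes: 0.4069, 0.2645, 0.2645, 0.2622, 0.2622, 0.1743.
ρ(T) = max|λ| = 0.4069; 0.4069 < 1, so it converges for any x₀.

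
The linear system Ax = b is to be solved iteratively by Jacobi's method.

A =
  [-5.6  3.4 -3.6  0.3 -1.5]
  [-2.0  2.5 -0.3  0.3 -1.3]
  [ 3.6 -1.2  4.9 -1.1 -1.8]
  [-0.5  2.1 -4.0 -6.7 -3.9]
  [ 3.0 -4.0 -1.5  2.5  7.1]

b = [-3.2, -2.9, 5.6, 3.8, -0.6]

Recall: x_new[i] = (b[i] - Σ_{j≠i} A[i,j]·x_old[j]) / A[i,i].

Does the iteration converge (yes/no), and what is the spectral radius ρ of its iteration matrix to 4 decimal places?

Split A = D + L + U, D = diag(-5.6, 2.5, 4.9, -6.7, 7.1).
T_J = -D⁻¹(L+U): T[4,3] = -(2.5)/(7.1) = -0.3521; T[4,4] = 0.
  T[0,:] = [+0.0000, +0.6071, -0.6429, +0.0536, -0.2679]
  T[1,:] = [+0.8000, +0.0000, +0.1200, -0.1200, +0.5200]
  T[2,:] = [-0.7347, +0.2449, +0.0000, +0.2245, +0.3673]
  T[3,:] = [-0.0746, +0.3134, -0.5970, +0.0000, -0.5821]
  T[4,:] = [-0.4225, +0.5634, +0.2113, -0.3521, +0.0000]
|λ(T)| sorted: 1.1496, 0.9457, 0.7438, 0.4773, 0.0626.
spectral radius ρ = 1.1496; 1.1496 > 1 ⇒ diverges.

no, ρ = 1.1496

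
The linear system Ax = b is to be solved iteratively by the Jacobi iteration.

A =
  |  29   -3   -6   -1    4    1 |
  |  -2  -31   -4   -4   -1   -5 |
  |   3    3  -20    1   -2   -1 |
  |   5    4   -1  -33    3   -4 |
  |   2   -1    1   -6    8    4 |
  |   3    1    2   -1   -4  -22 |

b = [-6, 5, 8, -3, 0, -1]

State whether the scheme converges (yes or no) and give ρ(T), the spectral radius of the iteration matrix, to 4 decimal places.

Split A = D + L + U, D = diag(29, -31, -20, -33, 8, -22).
Jacobi T = -D⁻¹(L+U): T[5,3] = -(-1)/(-22) = -0.0455; T[5,5] = 0.
  T[0,:] = [+0.0000  +0.1034  +0.2069  +0.0345  -0.1379  -0.0345]
  T[1,:] = [-0.0645  +0.0000  -0.1290  -0.1290  -0.0323  -0.1613]
  T[2,:] = [+0.1500  +0.1500  +0.0000  +0.0500  -0.1000  -0.0500]
  T[3,:] = [+0.1515  +0.1212  -0.0303  +0.0000  +0.0909  -0.1212]
  T[4,:] = [-0.2500  +0.1250  -0.1250  +0.7500  +0.0000  -0.5000]
  T[5,:] = [+0.1364  +0.0455  +0.0909  -0.0455  -0.1818  +0.0000]
eigenvalue magnitudes: 0.5158, 0.4090, 0.2273, 0.2273, 0.1260, 0.1260.
ρ(T) = max|λ| = 0.5158; 0.5158 < 1: convergent.

yes, ρ = 0.5158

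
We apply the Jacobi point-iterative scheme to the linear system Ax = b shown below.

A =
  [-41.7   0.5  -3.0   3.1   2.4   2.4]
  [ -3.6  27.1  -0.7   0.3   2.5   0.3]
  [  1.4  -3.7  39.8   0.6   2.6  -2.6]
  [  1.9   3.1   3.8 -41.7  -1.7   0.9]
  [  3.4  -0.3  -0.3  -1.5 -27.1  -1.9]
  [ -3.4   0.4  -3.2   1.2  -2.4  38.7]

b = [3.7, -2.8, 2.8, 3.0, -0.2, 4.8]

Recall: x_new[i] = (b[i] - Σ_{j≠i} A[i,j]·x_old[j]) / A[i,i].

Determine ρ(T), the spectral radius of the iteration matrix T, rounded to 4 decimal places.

0.1803

Split A = D + L + U, D = diag(-41.7, 27.1, 39.8, -41.7, -27.1, 38.7).
Jacobi T = -D⁻¹(L+U): T[1,0] = -(-3.6)/(27.1) = +0.1328; T[1,1] = 0.
  T[0,:] = [+0.0000  +0.0120  -0.0719  +0.0743  +0.0576  +0.0576]
  T[1,:] = [+0.1328  +0.0000  +0.0258  -0.0111  -0.0923  -0.0111]
  T[2,:] = [-0.0352  +0.0930  +0.0000  -0.0151  -0.0653  +0.0653]
  T[3,:] = [+0.0456  +0.0743  +0.0911  +0.0000  -0.0408  +0.0216]
  T[4,:] = [+0.1255  -0.0111  -0.0111  -0.0554  +0.0000  -0.0701]
  T[5,:] = [+0.0879  -0.0103  +0.0827  -0.0310  +0.0620  +0.0000]
|λ(T)| sorted: 0.1803, 0.1149, 0.0962, 0.0962, 0.0898, 0.0698.
spectral radius ρ = 0.1803; 0.1803 < 1: convergent.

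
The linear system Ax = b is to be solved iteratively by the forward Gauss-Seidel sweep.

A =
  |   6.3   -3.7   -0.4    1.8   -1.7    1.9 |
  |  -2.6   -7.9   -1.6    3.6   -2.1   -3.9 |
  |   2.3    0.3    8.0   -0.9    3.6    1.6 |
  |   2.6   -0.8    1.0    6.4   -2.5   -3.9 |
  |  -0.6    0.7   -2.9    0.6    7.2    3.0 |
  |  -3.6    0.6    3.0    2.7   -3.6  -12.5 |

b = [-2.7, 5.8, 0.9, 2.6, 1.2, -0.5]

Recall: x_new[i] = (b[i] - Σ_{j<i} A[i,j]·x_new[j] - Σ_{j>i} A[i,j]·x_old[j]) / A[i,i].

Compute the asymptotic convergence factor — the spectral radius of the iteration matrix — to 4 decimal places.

Let D = diag(6.3, -7.9, 8, 6.4, 7.2, -12.5); L, U the strict triangles.
Gauss-Seidel: T = -(D+L)⁻¹U, row 0 first, T[0,2] = -(-0.4)/(6.3) = +0.0635; later rows by forward substitution.
  T[0,:] = [+0.0000  +0.5873  +0.0635  -0.2857  +0.2698  -0.3016]
  T[1,:] = [+0.0000  -0.1933  -0.2234  +0.5497  -0.3546  -0.3944]
  T[2,:] = [+0.0000  -0.1616  -0.0099  +0.1740  -0.5143  -0.0985]
  T[3,:] = [+0.0000  -0.2375  -0.0522  +0.1576  +0.3170  +0.6980]
  T[4,:] = [+0.0000  +0.0224  +0.0274  -0.0203  -0.1766  -0.5013]
  T[5,:] = [+0.0000  -0.2750  -0.0505  +0.1903  -0.0988  +0.3394]
|λ(T)| sorted: 0.6368, 0.4626, 0.2770, 0.2770, 0.0277, 0.0000.
spectral radius ρ = 0.6368; 0.6368 < 1 ⇒ converges.

0.6368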